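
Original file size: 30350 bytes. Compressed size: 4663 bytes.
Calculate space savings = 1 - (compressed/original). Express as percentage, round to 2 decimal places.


ratio = compressed/original = 4663/30350 = 0.153641
savings = 1 - ratio = 1 - 0.153641 = 0.846359
as a percentage: 0.846359 * 100 = 84.64%

Space savings = 1 - 4663/30350 = 84.64%


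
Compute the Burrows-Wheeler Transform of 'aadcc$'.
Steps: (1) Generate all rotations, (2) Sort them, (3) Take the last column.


Rotations (sorted):
  0: $aadcc -> last char: c
  1: aadcc$ -> last char: $
  2: adcc$a -> last char: a
  3: c$aadc -> last char: c
  4: cc$aad -> last char: d
  5: dcc$aa -> last char: a


BWT = c$acda


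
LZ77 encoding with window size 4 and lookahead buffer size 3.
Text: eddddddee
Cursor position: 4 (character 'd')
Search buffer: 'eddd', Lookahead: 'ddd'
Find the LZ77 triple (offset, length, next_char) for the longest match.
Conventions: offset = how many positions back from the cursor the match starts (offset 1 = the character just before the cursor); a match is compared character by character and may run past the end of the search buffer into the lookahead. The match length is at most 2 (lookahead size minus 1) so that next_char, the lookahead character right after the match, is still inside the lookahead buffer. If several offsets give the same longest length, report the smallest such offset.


Try each offset into the search buffer:
  offset=1 (pos 3, char 'd'): match length 2
  offset=2 (pos 2, char 'd'): match length 2
  offset=3 (pos 1, char 'd'): match length 2
  offset=4 (pos 0, char 'e'): match length 0
Longest match has length 2, found at offsets 1, 2, 3; take the smallest, offset 1.
next_char = character at position 4 + 2 = 6 -> 'd'

Best match: offset=1, length=2 (matching 'dd' starting at position 3)
LZ77 triple: (1, 2, 'd')


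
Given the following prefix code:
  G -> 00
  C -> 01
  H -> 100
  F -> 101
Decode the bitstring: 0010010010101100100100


Decoding step by step:
Bits 00 -> G
Bits 100 -> H
Bits 100 -> H
Bits 101 -> F
Bits 01 -> C
Bits 100 -> H
Bits 100 -> H
Bits 100 -> H


Decoded message: GHHFCHHH


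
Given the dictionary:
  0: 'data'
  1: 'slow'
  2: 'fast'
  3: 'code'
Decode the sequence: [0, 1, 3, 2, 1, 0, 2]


Look up each index in the dictionary:
  0 -> 'data'
  1 -> 'slow'
  3 -> 'code'
  2 -> 'fast'
  1 -> 'slow'
  0 -> 'data'
  2 -> 'fast'

Decoded: "data slow code fast slow data fast"


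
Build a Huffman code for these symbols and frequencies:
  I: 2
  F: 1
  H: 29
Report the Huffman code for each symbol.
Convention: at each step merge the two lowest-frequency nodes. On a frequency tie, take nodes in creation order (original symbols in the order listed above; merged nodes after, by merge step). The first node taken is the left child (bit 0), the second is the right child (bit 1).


Huffman tree construction:
Step 1: Merge F(1) + I(2) = 3
Step 2: Merge (F+I)(3) + H(29) = 32
Read each symbol's code off the tree from the root (left child = 0, right child = 1).

Codes:
  I: 01 (length 2)
  F: 00 (length 2)
  H: 1 (length 1)
Average code length: 35/32 = 1.0938 bits/symbol


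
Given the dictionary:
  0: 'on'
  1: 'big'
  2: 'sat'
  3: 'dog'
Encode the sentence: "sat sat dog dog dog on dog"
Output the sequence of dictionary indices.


Look up each word in the dictionary:
  'sat' -> 2
  'sat' -> 2
  'dog' -> 3
  'dog' -> 3
  'dog' -> 3
  'on' -> 0
  'dog' -> 3

Encoded: [2, 2, 3, 3, 3, 0, 3]


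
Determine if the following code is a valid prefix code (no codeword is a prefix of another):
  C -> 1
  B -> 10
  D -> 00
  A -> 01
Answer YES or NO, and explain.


Checking each pair (does one codeword prefix another?):
  C='1' vs B='10': prefix -- VIOLATION

NO -- this is NOT a valid prefix code. C (1) is a prefix of B (10).


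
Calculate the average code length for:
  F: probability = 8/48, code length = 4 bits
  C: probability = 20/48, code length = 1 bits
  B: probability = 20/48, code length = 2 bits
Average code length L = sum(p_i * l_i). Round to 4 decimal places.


Weighted contributions p_i * l_i:
  F: (8/48) * 4 = 32/48
  C: (20/48) * 1 = 20/48
  B: (20/48) * 2 = 40/48
Sum = (32 + 20 + 40)/48 = 92/48

L = 92/48 = 1.9167 bits/symbol


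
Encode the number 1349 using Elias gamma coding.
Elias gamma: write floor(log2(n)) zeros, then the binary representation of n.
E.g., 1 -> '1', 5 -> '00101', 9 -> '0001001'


num_bits = floor(log2(1349)) + 1 = 11
leading_zeros = num_bits - 1 = 10
binary(1349) = 10101000101

Elias gamma(1349) = '0000000000' + '10101000101' = 000000000010101000101 (21 bits)


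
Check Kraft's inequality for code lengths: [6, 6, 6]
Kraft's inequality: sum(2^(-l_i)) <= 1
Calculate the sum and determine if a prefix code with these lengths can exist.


Sum = 2^(-6) + 2^(-6) + 2^(-6)
    = 0.015625 + 0.015625 + 0.015625
    = 3/64 = 0.046875
Since 0.046875 <= 1, Kraft's inequality IS satisfied.
A prefix code with these lengths CAN exist.

Kraft sum = 0.046875. Satisfied.


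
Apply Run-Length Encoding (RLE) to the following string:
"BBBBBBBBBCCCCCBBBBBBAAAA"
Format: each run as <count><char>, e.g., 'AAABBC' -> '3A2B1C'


Scanning runs left to right:
  i=0: run of 'B' x 9 -> '9B'
  i=9: run of 'C' x 5 -> '5C'
  i=14: run of 'B' x 6 -> '6B'
  i=20: run of 'A' x 4 -> '4A'

RLE = 9B5C6B4A


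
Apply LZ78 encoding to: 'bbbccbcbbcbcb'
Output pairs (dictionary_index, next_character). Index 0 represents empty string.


LZ78 encoding steps:
Dictionary: {0: ''}
Step 1: w='' (idx 0), next='b' -> output (0, 'b'), add 'b' as idx 1
Step 2: w='b' (idx 1), next='b' -> output (1, 'b'), add 'bb' as idx 2
Step 3: w='' (idx 0), next='c' -> output (0, 'c'), add 'c' as idx 3
Step 4: w='c' (idx 3), next='b' -> output (3, 'b'), add 'cb' as idx 4
Step 5: w='cb' (idx 4), next='b' -> output (4, 'b'), add 'cbb' as idx 5
Step 6: w='cb' (idx 4), next='c' -> output (4, 'c'), add 'cbc' as idx 6
Step 7: w='b' (idx 1), end of input -> output (1, '')


Encoded: [(0, 'b'), (1, 'b'), (0, 'c'), (3, 'b'), (4, 'b'), (4, 'c'), (1, '')]


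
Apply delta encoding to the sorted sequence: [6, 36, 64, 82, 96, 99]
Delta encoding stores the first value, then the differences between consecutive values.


First value: 6
Deltas:
  36 - 6 = 30
  64 - 36 = 28
  82 - 64 = 18
  96 - 82 = 14
  99 - 96 = 3


Delta encoded: [6, 30, 28, 18, 14, 3]


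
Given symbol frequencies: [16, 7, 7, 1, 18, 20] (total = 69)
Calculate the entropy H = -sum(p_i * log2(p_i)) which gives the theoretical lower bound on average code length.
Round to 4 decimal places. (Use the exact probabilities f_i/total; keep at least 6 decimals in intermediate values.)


Per-symbol terms -p_i * log2(p_i) with p_i = f_i/69:
  p = 16/69 = 0.231884: log2(p) = -2.108524, -p*log2(p) = 0.488933
  p = 7/69 = 0.101449: log2(p) = -3.301170, -p*log2(p) = 0.334901
  p = 7/69 = 0.101449: log2(p) = -3.301170, -p*log2(p) = 0.334901
  p = 1/69 = 0.014493: log2(p) = -6.108524, -p*log2(p) = 0.088529
  p = 18/69 = 0.260870: log2(p) = -1.938599, -p*log2(p) = 0.505722
  p = 20/69 = 0.289855: log2(p) = -1.786596, -p*log2(p) = 0.517854
H = 0.488933 + 0.334901 + 0.334901 + 0.088529 + 0.505722 + 0.517854 = 2.270840

H = 2.2708 bits/symbol


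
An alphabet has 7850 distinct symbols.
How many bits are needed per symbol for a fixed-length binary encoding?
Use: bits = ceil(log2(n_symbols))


log2(7850) = 12.9385
Bracket: 2^12 = 4096 < 7850 <= 2^13 = 8192
So ceil(log2(7850)) = 13

bits = ceil(log2(7850)) = ceil(12.9385) = 13 bits


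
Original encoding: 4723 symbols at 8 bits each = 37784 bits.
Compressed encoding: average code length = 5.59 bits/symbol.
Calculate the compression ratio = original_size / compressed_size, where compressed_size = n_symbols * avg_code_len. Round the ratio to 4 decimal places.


original_size = n_symbols * orig_bits = 4723 * 8 = 37784 bits
compressed_size = n_symbols * avg_code_len = 4723 * 5.59 = 26401.57 bits
ratio = original_size / compressed_size = 37784 / 26401.57 = 1.4311

Compression ratio = 1.4311


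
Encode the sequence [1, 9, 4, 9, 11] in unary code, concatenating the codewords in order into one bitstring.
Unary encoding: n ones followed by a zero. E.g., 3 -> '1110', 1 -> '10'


Encode each number as n ones followed by a terminating 0:
  1 -> 10 (2 bits)
  9 -> 1111111110 (10 bits)
  4 -> 11110 (5 bits)
  9 -> 1111111110 (10 bits)
  11 -> 111111111110 (12 bits)
Total length = 2 + 10 + 5 + 10 + 12 = 39 bits.

Unary([1, 9, 4, 9, 11]) = 101111111110111101111111110111111111110 (39 bits)


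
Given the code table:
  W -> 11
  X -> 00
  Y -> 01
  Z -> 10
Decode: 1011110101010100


Decoding:
10 -> Z
11 -> W
11 -> W
01 -> Y
01 -> Y
01 -> Y
01 -> Y
00 -> X


Result: ZWWYYYYX


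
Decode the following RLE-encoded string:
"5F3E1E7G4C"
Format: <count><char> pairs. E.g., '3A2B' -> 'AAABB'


Expanding each <count><char> pair:
  5F -> 'FFFFF'
  3E -> 'EEE'
  1E -> 'E'
  7G -> 'GGGGGGG'
  4C -> 'CCCC'

Decoded = FFFFFEEEEGGGGGGGCCCC


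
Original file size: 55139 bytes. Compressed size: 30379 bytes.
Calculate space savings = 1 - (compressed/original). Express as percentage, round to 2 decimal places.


ratio = compressed/original = 30379/55139 = 0.550953
savings = 1 - ratio = 1 - 0.550953 = 0.449047
as a percentage: 0.449047 * 100 = 44.9%

Space savings = 1 - 30379/55139 = 44.9%


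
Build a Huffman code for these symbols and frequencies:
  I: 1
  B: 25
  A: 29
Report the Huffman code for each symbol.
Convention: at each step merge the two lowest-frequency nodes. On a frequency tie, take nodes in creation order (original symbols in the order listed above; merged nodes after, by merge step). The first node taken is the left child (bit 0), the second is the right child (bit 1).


Huffman tree construction:
Step 1: Merge I(1) + B(25) = 26
Step 2: Merge (I+B)(26) + A(29) = 55
Read each symbol's code off the tree from the root (left child = 0, right child = 1).

Codes:
  I: 00 (length 2)
  B: 01 (length 2)
  A: 1 (length 1)
Average code length: 81/55 = 1.4727 bits/symbol


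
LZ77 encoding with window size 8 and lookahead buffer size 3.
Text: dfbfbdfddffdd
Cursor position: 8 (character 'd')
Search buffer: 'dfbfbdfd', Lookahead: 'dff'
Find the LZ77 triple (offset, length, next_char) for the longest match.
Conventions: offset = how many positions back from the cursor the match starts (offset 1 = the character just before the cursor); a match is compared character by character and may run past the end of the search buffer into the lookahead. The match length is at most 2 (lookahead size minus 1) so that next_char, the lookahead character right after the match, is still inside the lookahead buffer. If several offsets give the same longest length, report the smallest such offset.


Try each offset into the search buffer:
  offset=1 (pos 7, char 'd'): match length 1
  offset=2 (pos 6, char 'f'): match length 0
  offset=3 (pos 5, char 'd'): match length 2
  offset=4 (pos 4, char 'b'): match length 0
  offset=5 (pos 3, char 'f'): match length 0
  offset=6 (pos 2, char 'b'): match length 0
  offset=7 (pos 1, char 'f'): match length 0
  offset=8 (pos 0, char 'd'): match length 2
Longest match has length 2, found at offsets 3, 8; take the smallest, offset 3.
next_char = character at position 8 + 2 = 10 -> 'f'

Best match: offset=3, length=2 (matching 'df' starting at position 5)
LZ77 triple: (3, 2, 'f')


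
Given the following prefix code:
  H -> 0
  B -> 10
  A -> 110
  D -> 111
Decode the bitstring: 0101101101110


Decoding step by step:
Bits 0 -> H
Bits 10 -> B
Bits 110 -> A
Bits 110 -> A
Bits 111 -> D
Bits 0 -> H


Decoded message: HBAADH


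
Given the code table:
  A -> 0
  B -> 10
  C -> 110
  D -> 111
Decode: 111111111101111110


Decoding:
111 -> D
111 -> D
111 -> D
10 -> B
111 -> D
111 -> D
0 -> A


Result: DDDBDDA


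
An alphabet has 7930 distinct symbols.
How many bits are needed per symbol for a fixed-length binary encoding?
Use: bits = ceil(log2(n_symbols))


log2(7930) = 12.9531
Bracket: 2^12 = 4096 < 7930 <= 2^13 = 8192
So ceil(log2(7930)) = 13

bits = ceil(log2(7930)) = ceil(12.9531) = 13 bits


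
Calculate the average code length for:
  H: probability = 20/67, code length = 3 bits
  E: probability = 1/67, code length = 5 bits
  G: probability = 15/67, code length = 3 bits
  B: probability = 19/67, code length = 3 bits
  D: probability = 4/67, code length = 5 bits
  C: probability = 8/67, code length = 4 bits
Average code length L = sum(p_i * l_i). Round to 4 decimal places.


Weighted contributions p_i * l_i:
  H: (20/67) * 3 = 60/67
  E: (1/67) * 5 = 5/67
  G: (15/67) * 3 = 45/67
  B: (19/67) * 3 = 57/67
  D: (4/67) * 5 = 20/67
  C: (8/67) * 4 = 32/67
Sum = (60 + 5 + 45 + 57 + 20 + 32)/67 = 219/67

L = 219/67 = 3.2687 bits/symbol


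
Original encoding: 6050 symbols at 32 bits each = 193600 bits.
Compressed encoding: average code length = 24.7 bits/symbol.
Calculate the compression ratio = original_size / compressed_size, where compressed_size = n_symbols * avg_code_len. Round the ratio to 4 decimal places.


original_size = n_symbols * orig_bits = 6050 * 32 = 193600 bits
compressed_size = n_symbols * avg_code_len = 6050 * 24.7 = 149435.0 bits
ratio = original_size / compressed_size = 193600 / 149435.0 = 1.2955

Compression ratio = 1.2955


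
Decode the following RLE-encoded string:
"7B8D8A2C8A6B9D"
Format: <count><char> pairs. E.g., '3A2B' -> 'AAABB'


Expanding each <count><char> pair:
  7B -> 'BBBBBBB'
  8D -> 'DDDDDDDD'
  8A -> 'AAAAAAAA'
  2C -> 'CC'
  8A -> 'AAAAAAAA'
  6B -> 'BBBBBB'
  9D -> 'DDDDDDDDD'

Decoded = BBBBBBBDDDDDDDDAAAAAAAACCAAAAAAAABBBBBBDDDDDDDDD


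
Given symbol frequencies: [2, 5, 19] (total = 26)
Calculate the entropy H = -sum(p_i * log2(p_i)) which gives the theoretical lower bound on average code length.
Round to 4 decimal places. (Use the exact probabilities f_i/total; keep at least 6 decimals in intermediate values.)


Per-symbol terms -p_i * log2(p_i) with p_i = f_i/26:
  p = 2/26 = 0.076923: log2(p) = -3.700440, -p*log2(p) = 0.284649
  p = 5/26 = 0.192308: log2(p) = -2.378512, -p*log2(p) = 0.457406
  p = 19/26 = 0.730769: log2(p) = -0.452512, -p*log2(p) = 0.330682
H = 0.284649 + 0.457406 + 0.330682 = 1.072737

H = 1.0727 bits/symbol


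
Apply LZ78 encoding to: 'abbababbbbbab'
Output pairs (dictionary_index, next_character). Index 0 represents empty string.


LZ78 encoding steps:
Dictionary: {0: ''}
Step 1: w='' (idx 0), next='a' -> output (0, 'a'), add 'a' as idx 1
Step 2: w='' (idx 0), next='b' -> output (0, 'b'), add 'b' as idx 2
Step 3: w='b' (idx 2), next='a' -> output (2, 'a'), add 'ba' as idx 3
Step 4: w='ba' (idx 3), next='b' -> output (3, 'b'), add 'bab' as idx 4
Step 5: w='b' (idx 2), next='b' -> output (2, 'b'), add 'bb' as idx 5
Step 6: w='bb' (idx 5), next='a' -> output (5, 'a'), add 'bba' as idx 6
Step 7: w='b' (idx 2), end of input -> output (2, '')


Encoded: [(0, 'a'), (0, 'b'), (2, 'a'), (3, 'b'), (2, 'b'), (5, 'a'), (2, '')]


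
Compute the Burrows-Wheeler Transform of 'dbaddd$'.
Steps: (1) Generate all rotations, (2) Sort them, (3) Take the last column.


Rotations (sorted):
  0: $dbaddd -> last char: d
  1: addd$db -> last char: b
  2: baddd$d -> last char: d
  3: d$dbadd -> last char: d
  4: dbaddd$ -> last char: $
  5: dd$dbad -> last char: d
  6: ddd$dba -> last char: a


BWT = dbdd$da


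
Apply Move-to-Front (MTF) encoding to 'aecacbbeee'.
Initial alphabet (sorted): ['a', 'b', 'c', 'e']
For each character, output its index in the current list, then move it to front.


MTF encoding:
'a': index 0 in ['a', 'b', 'c', 'e'] -> ['a', 'b', 'c', 'e']
'e': index 3 in ['a', 'b', 'c', 'e'] -> ['e', 'a', 'b', 'c']
'c': index 3 in ['e', 'a', 'b', 'c'] -> ['c', 'e', 'a', 'b']
'a': index 2 in ['c', 'e', 'a', 'b'] -> ['a', 'c', 'e', 'b']
'c': index 1 in ['a', 'c', 'e', 'b'] -> ['c', 'a', 'e', 'b']
'b': index 3 in ['c', 'a', 'e', 'b'] -> ['b', 'c', 'a', 'e']
'b': index 0 in ['b', 'c', 'a', 'e'] -> ['b', 'c', 'a', 'e']
'e': index 3 in ['b', 'c', 'a', 'e'] -> ['e', 'b', 'c', 'a']
'e': index 0 in ['e', 'b', 'c', 'a'] -> ['e', 'b', 'c', 'a']
'e': index 0 in ['e', 'b', 'c', 'a'] -> ['e', 'b', 'c', 'a']


Output: [0, 3, 3, 2, 1, 3, 0, 3, 0, 0]


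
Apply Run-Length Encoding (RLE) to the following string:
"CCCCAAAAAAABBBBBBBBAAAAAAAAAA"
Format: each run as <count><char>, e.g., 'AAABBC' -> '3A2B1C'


Scanning runs left to right:
  i=0: run of 'C' x 4 -> '4C'
  i=4: run of 'A' x 7 -> '7A'
  i=11: run of 'B' x 8 -> '8B'
  i=19: run of 'A' x 10 -> '10A'

RLE = 4C7A8B10A


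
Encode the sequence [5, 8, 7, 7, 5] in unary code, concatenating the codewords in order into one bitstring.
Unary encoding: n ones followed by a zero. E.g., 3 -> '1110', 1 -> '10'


Encode each number as n ones followed by a terminating 0:
  5 -> 111110 (6 bits)
  8 -> 111111110 (9 bits)
  7 -> 11111110 (8 bits)
  7 -> 11111110 (8 bits)
  5 -> 111110 (6 bits)
Total length = 6 + 9 + 8 + 8 + 6 = 37 bits.

Unary([5, 8, 7, 7, 5]) = 1111101111111101111111011111110111110 (37 bits)


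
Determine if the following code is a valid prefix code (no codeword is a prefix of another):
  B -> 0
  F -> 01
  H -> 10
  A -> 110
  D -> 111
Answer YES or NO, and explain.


Checking each pair (does one codeword prefix another?):
  B='0' vs F='01': prefix -- VIOLATION

NO -- this is NOT a valid prefix code. B (0) is a prefix of F (01).


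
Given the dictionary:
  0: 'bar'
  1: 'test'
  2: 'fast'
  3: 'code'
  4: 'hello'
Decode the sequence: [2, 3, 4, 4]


Look up each index in the dictionary:
  2 -> 'fast'
  3 -> 'code'
  4 -> 'hello'
  4 -> 'hello'

Decoded: "fast code hello hello"


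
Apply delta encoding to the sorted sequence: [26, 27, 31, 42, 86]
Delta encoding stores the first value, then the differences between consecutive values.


First value: 26
Deltas:
  27 - 26 = 1
  31 - 27 = 4
  42 - 31 = 11
  86 - 42 = 44


Delta encoded: [26, 1, 4, 11, 44]


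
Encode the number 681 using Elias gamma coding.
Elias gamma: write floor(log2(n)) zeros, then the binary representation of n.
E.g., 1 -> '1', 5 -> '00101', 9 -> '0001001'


num_bits = floor(log2(681)) + 1 = 10
leading_zeros = num_bits - 1 = 9
binary(681) = 1010101001

Elias gamma(681) = '000000000' + '1010101001' = 0000000001010101001 (19 bits)


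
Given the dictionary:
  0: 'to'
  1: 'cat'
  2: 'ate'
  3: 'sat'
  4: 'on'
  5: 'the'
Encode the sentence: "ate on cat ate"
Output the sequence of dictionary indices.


Look up each word in the dictionary:
  'ate' -> 2
  'on' -> 4
  'cat' -> 1
  'ate' -> 2

Encoded: [2, 4, 1, 2]


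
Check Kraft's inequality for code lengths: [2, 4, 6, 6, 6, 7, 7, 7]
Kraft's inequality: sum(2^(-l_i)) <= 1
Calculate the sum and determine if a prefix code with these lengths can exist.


Sum = 2^(-2) + 2^(-4) + 2^(-6) + 2^(-6) + 2^(-6) + 2^(-7) + 2^(-7) + 2^(-7)
    = 0.25 + 0.0625 + 0.015625 + 0.015625 + 0.015625 + 0.0078125 + 0.0078125 + 0.0078125
    = 49/128 = 0.3828125
Since 0.3828125 <= 1, Kraft's inequality IS satisfied.
A prefix code with these lengths CAN exist.

Kraft sum = 0.3828125. Satisfied.


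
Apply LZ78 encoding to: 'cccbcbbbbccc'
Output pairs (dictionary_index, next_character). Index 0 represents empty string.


LZ78 encoding steps:
Dictionary: {0: ''}
Step 1: w='' (idx 0), next='c' -> output (0, 'c'), add 'c' as idx 1
Step 2: w='c' (idx 1), next='c' -> output (1, 'c'), add 'cc' as idx 2
Step 3: w='' (idx 0), next='b' -> output (0, 'b'), add 'b' as idx 3
Step 4: w='c' (idx 1), next='b' -> output (1, 'b'), add 'cb' as idx 4
Step 5: w='b' (idx 3), next='b' -> output (3, 'b'), add 'bb' as idx 5
Step 6: w='b' (idx 3), next='c' -> output (3, 'c'), add 'bc' as idx 6
Step 7: w='cc' (idx 2), end of input -> output (2, '')


Encoded: [(0, 'c'), (1, 'c'), (0, 'b'), (1, 'b'), (3, 'b'), (3, 'c'), (2, '')]


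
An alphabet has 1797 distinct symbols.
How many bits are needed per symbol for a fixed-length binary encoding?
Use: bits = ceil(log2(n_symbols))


log2(1797) = 10.8114
Bracket: 2^10 = 1024 < 1797 <= 2^11 = 2048
So ceil(log2(1797)) = 11

bits = ceil(log2(1797)) = ceil(10.8114) = 11 bits


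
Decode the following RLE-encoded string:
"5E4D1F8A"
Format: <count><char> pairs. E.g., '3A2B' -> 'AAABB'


Expanding each <count><char> pair:
  5E -> 'EEEEE'
  4D -> 'DDDD'
  1F -> 'F'
  8A -> 'AAAAAAAA'

Decoded = EEEEEDDDDFAAAAAAAA


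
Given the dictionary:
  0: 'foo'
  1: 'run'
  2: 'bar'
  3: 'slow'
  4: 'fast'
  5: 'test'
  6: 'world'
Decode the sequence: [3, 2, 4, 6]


Look up each index in the dictionary:
  3 -> 'slow'
  2 -> 'bar'
  4 -> 'fast'
  6 -> 'world'

Decoded: "slow bar fast world"


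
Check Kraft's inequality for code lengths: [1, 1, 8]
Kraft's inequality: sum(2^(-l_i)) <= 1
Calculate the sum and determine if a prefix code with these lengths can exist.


Sum = 2^(-1) + 2^(-1) + 2^(-8)
    = 0.5 + 0.5 + 0.00390625
    = 257/256 = 1.00390625
Since 1.00390625 > 1, Kraft's inequality is NOT satisfied.
A prefix code with these lengths CANNOT exist.

Kraft sum = 1.00390625. Not satisfied.


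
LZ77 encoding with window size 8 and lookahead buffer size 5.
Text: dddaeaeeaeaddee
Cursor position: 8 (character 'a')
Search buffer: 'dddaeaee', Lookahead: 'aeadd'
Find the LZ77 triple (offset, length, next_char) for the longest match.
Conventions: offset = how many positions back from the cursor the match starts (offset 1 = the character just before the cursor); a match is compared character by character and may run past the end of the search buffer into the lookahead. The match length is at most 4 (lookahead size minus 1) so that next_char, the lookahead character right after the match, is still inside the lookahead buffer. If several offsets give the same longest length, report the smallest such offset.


Try each offset into the search buffer:
  offset=1 (pos 7, char 'e'): match length 0
  offset=2 (pos 6, char 'e'): match length 0
  offset=3 (pos 5, char 'a'): match length 2
  offset=4 (pos 4, char 'e'): match length 0
  offset=5 (pos 3, char 'a'): match length 3
  offset=6 (pos 2, char 'd'): match length 0
  offset=7 (pos 1, char 'd'): match length 0
  offset=8 (pos 0, char 'd'): match length 0
Longest match has length 3 at offset 5.
next_char = character at position 8 + 3 = 11 -> 'd'

Best match: offset=5, length=3 (matching 'aea' starting at position 3)
LZ77 triple: (5, 3, 'd')


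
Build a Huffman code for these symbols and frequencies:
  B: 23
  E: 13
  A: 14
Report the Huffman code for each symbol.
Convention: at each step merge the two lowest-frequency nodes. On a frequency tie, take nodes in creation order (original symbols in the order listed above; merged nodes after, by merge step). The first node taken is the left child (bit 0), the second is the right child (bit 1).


Huffman tree construction:
Step 1: Merge E(13) + A(14) = 27
Step 2: Merge B(23) + (E+A)(27) = 50
Read each symbol's code off the tree from the root (left child = 0, right child = 1).

Codes:
  B: 0 (length 1)
  E: 10 (length 2)
  A: 11 (length 2)
Average code length: 77/50 = 1.5400 bits/symbol


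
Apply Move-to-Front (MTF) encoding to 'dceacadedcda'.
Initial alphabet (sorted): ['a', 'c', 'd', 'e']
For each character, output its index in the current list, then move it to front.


MTF encoding:
'd': index 2 in ['a', 'c', 'd', 'e'] -> ['d', 'a', 'c', 'e']
'c': index 2 in ['d', 'a', 'c', 'e'] -> ['c', 'd', 'a', 'e']
'e': index 3 in ['c', 'd', 'a', 'e'] -> ['e', 'c', 'd', 'a']
'a': index 3 in ['e', 'c', 'd', 'a'] -> ['a', 'e', 'c', 'd']
'c': index 2 in ['a', 'e', 'c', 'd'] -> ['c', 'a', 'e', 'd']
'a': index 1 in ['c', 'a', 'e', 'd'] -> ['a', 'c', 'e', 'd']
'd': index 3 in ['a', 'c', 'e', 'd'] -> ['d', 'a', 'c', 'e']
'e': index 3 in ['d', 'a', 'c', 'e'] -> ['e', 'd', 'a', 'c']
'd': index 1 in ['e', 'd', 'a', 'c'] -> ['d', 'e', 'a', 'c']
'c': index 3 in ['d', 'e', 'a', 'c'] -> ['c', 'd', 'e', 'a']
'd': index 1 in ['c', 'd', 'e', 'a'] -> ['d', 'c', 'e', 'a']
'a': index 3 in ['d', 'c', 'e', 'a'] -> ['a', 'd', 'c', 'e']


Output: [2, 2, 3, 3, 2, 1, 3, 3, 1, 3, 1, 3]


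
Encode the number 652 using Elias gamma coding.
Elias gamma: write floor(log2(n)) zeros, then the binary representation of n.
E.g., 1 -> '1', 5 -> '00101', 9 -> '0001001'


num_bits = floor(log2(652)) + 1 = 10
leading_zeros = num_bits - 1 = 9
binary(652) = 1010001100

Elias gamma(652) = '000000000' + '1010001100' = 0000000001010001100 (19 bits)


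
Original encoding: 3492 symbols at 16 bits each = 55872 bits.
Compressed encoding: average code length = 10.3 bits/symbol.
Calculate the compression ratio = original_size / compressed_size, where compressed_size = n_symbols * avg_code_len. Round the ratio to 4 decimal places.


original_size = n_symbols * orig_bits = 3492 * 16 = 55872 bits
compressed_size = n_symbols * avg_code_len = 3492 * 10.3 = 35967.6 bits
ratio = original_size / compressed_size = 55872 / 35967.6 = 1.5534

Compression ratio = 1.5534


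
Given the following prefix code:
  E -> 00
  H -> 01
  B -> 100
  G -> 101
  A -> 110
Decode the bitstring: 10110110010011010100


Decoding step by step:
Bits 101 -> G
Bits 101 -> G
Bits 100 -> B
Bits 100 -> B
Bits 110 -> A
Bits 101 -> G
Bits 00 -> E


Decoded message: GGBBAGE


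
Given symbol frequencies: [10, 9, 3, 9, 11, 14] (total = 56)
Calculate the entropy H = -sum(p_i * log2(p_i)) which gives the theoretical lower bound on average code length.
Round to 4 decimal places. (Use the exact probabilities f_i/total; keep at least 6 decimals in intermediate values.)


Per-symbol terms -p_i * log2(p_i) with p_i = f_i/56:
  p = 10/56 = 0.178571: log2(p) = -2.485427, -p*log2(p) = 0.443826
  p = 9/56 = 0.160714: log2(p) = -2.637430, -p*log2(p) = 0.423873
  p = 3/56 = 0.053571: log2(p) = -4.222392, -p*log2(p) = 0.226200
  p = 9/56 = 0.160714: log2(p) = -2.637430, -p*log2(p) = 0.423873
  p = 11/56 = 0.196429: log2(p) = -2.347923, -p*log2(p) = 0.461199
  p = 14/56 = 0.250000: log2(p) = -2.000000, -p*log2(p) = 0.500000
H = 0.443826 + 0.423873 + 0.226200 + 0.423873 + 0.461199 + 0.500000 = 2.478971

H = 2.479 bits/symbol


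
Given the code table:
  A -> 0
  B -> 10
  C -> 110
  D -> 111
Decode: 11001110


Decoding:
110 -> C
0 -> A
111 -> D
0 -> A


Result: CADA


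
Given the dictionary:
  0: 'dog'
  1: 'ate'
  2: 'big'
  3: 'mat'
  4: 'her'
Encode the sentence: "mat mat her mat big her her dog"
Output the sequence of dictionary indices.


Look up each word in the dictionary:
  'mat' -> 3
  'mat' -> 3
  'her' -> 4
  'mat' -> 3
  'big' -> 2
  'her' -> 4
  'her' -> 4
  'dog' -> 0

Encoded: [3, 3, 4, 3, 2, 4, 4, 0]


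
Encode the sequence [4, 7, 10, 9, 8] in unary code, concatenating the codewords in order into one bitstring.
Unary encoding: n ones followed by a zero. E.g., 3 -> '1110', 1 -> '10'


Encode each number as n ones followed by a terminating 0:
  4 -> 11110 (5 bits)
  7 -> 11111110 (8 bits)
  10 -> 11111111110 (11 bits)
  9 -> 1111111110 (10 bits)
  8 -> 111111110 (9 bits)
Total length = 5 + 8 + 11 + 10 + 9 = 43 bits.

Unary([4, 7, 10, 9, 8]) = 1111011111110111111111101111111110111111110 (43 bits)


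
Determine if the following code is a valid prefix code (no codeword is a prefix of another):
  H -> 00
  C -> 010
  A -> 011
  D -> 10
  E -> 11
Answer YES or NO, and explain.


Checking each pair (does one codeword prefix another?):
  H='00' vs C='010': no prefix
  H='00' vs A='011': no prefix
  H='00' vs D='10': no prefix
  H='00' vs E='11': no prefix
  C='010' vs H='00': no prefix
  C='010' vs A='011': no prefix
  C='010' vs D='10': no prefix
  C='010' vs E='11': no prefix
  A='011' vs H='00': no prefix
  A='011' vs C='010': no prefix
  A='011' vs D='10': no prefix
  A='011' vs E='11': no prefix
  D='10' vs H='00': no prefix
  D='10' vs C='010': no prefix
  D='10' vs A='011': no prefix
  D='10' vs E='11': no prefix
  E='11' vs H='00': no prefix
  E='11' vs C='010': no prefix
  E='11' vs A='011': no prefix
  E='11' vs D='10': no prefix
No violation found over all pairs.

YES -- this is a valid prefix code. No codeword is a prefix of any other codeword.


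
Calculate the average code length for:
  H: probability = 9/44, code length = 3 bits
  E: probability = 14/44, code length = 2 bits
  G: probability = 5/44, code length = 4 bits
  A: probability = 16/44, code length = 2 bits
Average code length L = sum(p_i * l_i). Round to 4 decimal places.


Weighted contributions p_i * l_i:
  H: (9/44) * 3 = 27/44
  E: (14/44) * 2 = 28/44
  G: (5/44) * 4 = 20/44
  A: (16/44) * 2 = 32/44
Sum = (27 + 28 + 20 + 32)/44 = 107/44

L = 107/44 = 2.4318 bits/symbol


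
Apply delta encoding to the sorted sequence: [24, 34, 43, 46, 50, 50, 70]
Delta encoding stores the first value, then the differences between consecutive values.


First value: 24
Deltas:
  34 - 24 = 10
  43 - 34 = 9
  46 - 43 = 3
  50 - 46 = 4
  50 - 50 = 0
  70 - 50 = 20


Delta encoded: [24, 10, 9, 3, 4, 0, 20]


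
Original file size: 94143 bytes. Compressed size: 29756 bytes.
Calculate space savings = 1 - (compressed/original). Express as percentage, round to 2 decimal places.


ratio = compressed/original = 29756/94143 = 0.316072
savings = 1 - ratio = 1 - 0.316072 = 0.683928
as a percentage: 0.683928 * 100 = 68.39%

Space savings = 1 - 29756/94143 = 68.39%


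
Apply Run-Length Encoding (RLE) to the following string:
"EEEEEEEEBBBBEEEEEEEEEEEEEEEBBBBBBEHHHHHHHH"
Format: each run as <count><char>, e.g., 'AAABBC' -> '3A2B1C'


Scanning runs left to right:
  i=0: run of 'E' x 8 -> '8E'
  i=8: run of 'B' x 4 -> '4B'
  i=12: run of 'E' x 15 -> '15E'
  i=27: run of 'B' x 6 -> '6B'
  i=33: run of 'E' x 1 -> '1E'
  i=34: run of 'H' x 8 -> '8H'

RLE = 8E4B15E6B1E8H


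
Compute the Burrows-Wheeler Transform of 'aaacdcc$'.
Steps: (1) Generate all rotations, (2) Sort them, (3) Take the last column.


Rotations (sorted):
  0: $aaacdcc -> last char: c
  1: aaacdcc$ -> last char: $
  2: aacdcc$a -> last char: a
  3: acdcc$aa -> last char: a
  4: c$aaacdc -> last char: c
  5: cc$aaacd -> last char: d
  6: cdcc$aaa -> last char: a
  7: dcc$aaac -> last char: c


BWT = c$aacdac


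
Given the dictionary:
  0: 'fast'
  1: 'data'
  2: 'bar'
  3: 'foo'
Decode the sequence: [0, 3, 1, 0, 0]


Look up each index in the dictionary:
  0 -> 'fast'
  3 -> 'foo'
  1 -> 'data'
  0 -> 'fast'
  0 -> 'fast'

Decoded: "fast foo data fast fast"


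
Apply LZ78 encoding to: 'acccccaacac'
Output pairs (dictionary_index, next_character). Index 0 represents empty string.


LZ78 encoding steps:
Dictionary: {0: ''}
Step 1: w='' (idx 0), next='a' -> output (0, 'a'), add 'a' as idx 1
Step 2: w='' (idx 0), next='c' -> output (0, 'c'), add 'c' as idx 2
Step 3: w='c' (idx 2), next='c' -> output (2, 'c'), add 'cc' as idx 3
Step 4: w='cc' (idx 3), next='a' -> output (3, 'a'), add 'cca' as idx 4
Step 5: w='a' (idx 1), next='c' -> output (1, 'c'), add 'ac' as idx 5
Step 6: w='ac' (idx 5), end of input -> output (5, '')


Encoded: [(0, 'a'), (0, 'c'), (2, 'c'), (3, 'a'), (1, 'c'), (5, '')]


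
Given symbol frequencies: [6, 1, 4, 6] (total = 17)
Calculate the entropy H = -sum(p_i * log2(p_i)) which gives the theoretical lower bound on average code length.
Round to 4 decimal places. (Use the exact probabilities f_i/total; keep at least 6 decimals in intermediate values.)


Per-symbol terms -p_i * log2(p_i) with p_i = f_i/17:
  p = 6/17 = 0.352941: log2(p) = -1.502500, -p*log2(p) = 0.530294
  p = 1/17 = 0.058824: log2(p) = -4.087463, -p*log2(p) = 0.240439
  p = 4/17 = 0.235294: log2(p) = -2.087463, -p*log2(p) = 0.491168
  p = 6/17 = 0.352941: log2(p) = -1.502500, -p*log2(p) = 0.530294
H = 0.530294 + 0.240439 + 0.491168 + 0.530294 = 1.792195

H = 1.7922 bits/symbol


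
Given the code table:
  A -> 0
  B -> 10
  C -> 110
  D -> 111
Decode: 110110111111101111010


Decoding:
110 -> C
110 -> C
111 -> D
111 -> D
10 -> B
111 -> D
10 -> B
10 -> B


Result: CCDDBDBB


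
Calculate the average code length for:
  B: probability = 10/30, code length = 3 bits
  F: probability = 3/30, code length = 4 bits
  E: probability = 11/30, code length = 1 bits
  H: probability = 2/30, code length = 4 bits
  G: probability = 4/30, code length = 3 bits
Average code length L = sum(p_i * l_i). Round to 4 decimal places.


Weighted contributions p_i * l_i:
  B: (10/30) * 3 = 30/30
  F: (3/30) * 4 = 12/30
  E: (11/30) * 1 = 11/30
  H: (2/30) * 4 = 8/30
  G: (4/30) * 3 = 12/30
Sum = (30 + 12 + 11 + 8 + 12)/30 = 73/30

L = 73/30 = 2.4333 bits/symbol


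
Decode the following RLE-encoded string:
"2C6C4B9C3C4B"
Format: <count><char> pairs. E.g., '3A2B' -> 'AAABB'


Expanding each <count><char> pair:
  2C -> 'CC'
  6C -> 'CCCCCC'
  4B -> 'BBBB'
  9C -> 'CCCCCCCCC'
  3C -> 'CCC'
  4B -> 'BBBB'

Decoded = CCCCCCCCBBBBCCCCCCCCCCCCBBBB


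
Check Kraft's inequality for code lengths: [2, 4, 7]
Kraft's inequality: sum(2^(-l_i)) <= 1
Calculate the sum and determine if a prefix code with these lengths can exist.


Sum = 2^(-2) + 2^(-4) + 2^(-7)
    = 0.25 + 0.0625 + 0.0078125
    = 41/128 = 0.3203125
Since 0.3203125 <= 1, Kraft's inequality IS satisfied.
A prefix code with these lengths CAN exist.

Kraft sum = 0.3203125. Satisfied.


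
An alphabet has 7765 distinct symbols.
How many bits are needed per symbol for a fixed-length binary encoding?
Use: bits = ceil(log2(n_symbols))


log2(7765) = 12.9228
Bracket: 2^12 = 4096 < 7765 <= 2^13 = 8192
So ceil(log2(7765)) = 13

bits = ceil(log2(7765)) = ceil(12.9228) = 13 bits


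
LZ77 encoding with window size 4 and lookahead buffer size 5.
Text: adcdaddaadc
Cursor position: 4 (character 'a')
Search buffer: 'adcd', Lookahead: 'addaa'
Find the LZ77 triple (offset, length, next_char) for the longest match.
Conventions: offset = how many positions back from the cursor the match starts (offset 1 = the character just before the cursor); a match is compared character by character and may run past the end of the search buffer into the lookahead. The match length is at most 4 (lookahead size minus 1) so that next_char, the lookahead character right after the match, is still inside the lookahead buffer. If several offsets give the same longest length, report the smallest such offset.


Try each offset into the search buffer:
  offset=1 (pos 3, char 'd'): match length 0
  offset=2 (pos 2, char 'c'): match length 0
  offset=3 (pos 1, char 'd'): match length 0
  offset=4 (pos 0, char 'a'): match length 2
Longest match has length 2 at offset 4.
next_char = character at position 4 + 2 = 6 -> 'd'

Best match: offset=4, length=2 (matching 'ad' starting at position 0)
LZ77 triple: (4, 2, 'd')


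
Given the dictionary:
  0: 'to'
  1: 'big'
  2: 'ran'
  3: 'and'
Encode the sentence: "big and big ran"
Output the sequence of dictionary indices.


Look up each word in the dictionary:
  'big' -> 1
  'and' -> 3
  'big' -> 1
  'ran' -> 2

Encoded: [1, 3, 1, 2]


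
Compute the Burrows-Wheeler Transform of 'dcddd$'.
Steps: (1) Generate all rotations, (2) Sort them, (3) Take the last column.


Rotations (sorted):
  0: $dcddd -> last char: d
  1: cddd$d -> last char: d
  2: d$dcdd -> last char: d
  3: dcddd$ -> last char: $
  4: dd$dcd -> last char: d
  5: ddd$dc -> last char: c


BWT = ddd$dc


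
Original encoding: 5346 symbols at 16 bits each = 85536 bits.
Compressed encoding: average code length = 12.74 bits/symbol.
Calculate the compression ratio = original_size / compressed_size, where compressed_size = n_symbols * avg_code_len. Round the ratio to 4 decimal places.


original_size = n_symbols * orig_bits = 5346 * 16 = 85536 bits
compressed_size = n_symbols * avg_code_len = 5346 * 12.74 = 68108.04 bits
ratio = original_size / compressed_size = 85536 / 68108.04 = 1.2559

Compression ratio = 1.2559


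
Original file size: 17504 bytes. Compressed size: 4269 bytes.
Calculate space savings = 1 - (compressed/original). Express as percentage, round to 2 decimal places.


ratio = compressed/original = 4269/17504 = 0.243887
savings = 1 - ratio = 1 - 0.243887 = 0.756113
as a percentage: 0.756113 * 100 = 75.61%

Space savings = 1 - 4269/17504 = 75.61%


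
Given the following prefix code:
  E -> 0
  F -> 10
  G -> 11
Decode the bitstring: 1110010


Decoding step by step:
Bits 11 -> G
Bits 10 -> F
Bits 0 -> E
Bits 10 -> F


Decoded message: GFEF


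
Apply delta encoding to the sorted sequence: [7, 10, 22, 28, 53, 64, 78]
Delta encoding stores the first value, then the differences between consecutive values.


First value: 7
Deltas:
  10 - 7 = 3
  22 - 10 = 12
  28 - 22 = 6
  53 - 28 = 25
  64 - 53 = 11
  78 - 64 = 14


Delta encoded: [7, 3, 12, 6, 25, 11, 14]


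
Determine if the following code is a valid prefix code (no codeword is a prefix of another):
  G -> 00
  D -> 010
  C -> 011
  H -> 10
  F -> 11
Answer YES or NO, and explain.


Checking each pair (does one codeword prefix another?):
  G='00' vs D='010': no prefix
  G='00' vs C='011': no prefix
  G='00' vs H='10': no prefix
  G='00' vs F='11': no prefix
  D='010' vs G='00': no prefix
  D='010' vs C='011': no prefix
  D='010' vs H='10': no prefix
  D='010' vs F='11': no prefix
  C='011' vs G='00': no prefix
  C='011' vs D='010': no prefix
  C='011' vs H='10': no prefix
  C='011' vs F='11': no prefix
  H='10' vs G='00': no prefix
  H='10' vs D='010': no prefix
  H='10' vs C='011': no prefix
  H='10' vs F='11': no prefix
  F='11' vs G='00': no prefix
  F='11' vs D='010': no prefix
  F='11' vs C='011': no prefix
  F='11' vs H='10': no prefix
No violation found over all pairs.

YES -- this is a valid prefix code. No codeword is a prefix of any other codeword.


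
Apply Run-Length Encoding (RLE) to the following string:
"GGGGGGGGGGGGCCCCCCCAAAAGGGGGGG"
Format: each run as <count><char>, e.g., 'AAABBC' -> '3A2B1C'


Scanning runs left to right:
  i=0: run of 'G' x 12 -> '12G'
  i=12: run of 'C' x 7 -> '7C'
  i=19: run of 'A' x 4 -> '4A'
  i=23: run of 'G' x 7 -> '7G'

RLE = 12G7C4A7G


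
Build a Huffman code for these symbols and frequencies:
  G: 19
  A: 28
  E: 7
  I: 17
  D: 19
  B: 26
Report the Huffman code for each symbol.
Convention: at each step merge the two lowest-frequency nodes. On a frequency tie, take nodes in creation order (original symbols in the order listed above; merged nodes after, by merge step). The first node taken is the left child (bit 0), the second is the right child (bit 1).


Huffman tree construction:
Step 1: Merge E(7) + I(17) = 24
Step 2: Merge G(19) + D(19) = 38
Step 3: Merge (E+I)(24) + B(26) = 50
Step 4: Merge A(28) + (G+D)(38) = 66
Step 5: Merge ((E+I)+B)(50) + (A+(G+D))(66) = 116
Read each symbol's code off the tree from the root (left child = 0, right child = 1).

Codes:
  G: 110 (length 3)
  A: 10 (length 2)
  E: 000 (length 3)
  I: 001 (length 3)
  D: 111 (length 3)
  B: 01 (length 2)
Average code length: 294/116 = 2.5345 bits/symbol


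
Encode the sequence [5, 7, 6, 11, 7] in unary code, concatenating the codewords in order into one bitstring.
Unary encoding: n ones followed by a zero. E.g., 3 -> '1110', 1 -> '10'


Encode each number as n ones followed by a terminating 0:
  5 -> 111110 (6 bits)
  7 -> 11111110 (8 bits)
  6 -> 1111110 (7 bits)
  11 -> 111111111110 (12 bits)
  7 -> 11111110 (8 bits)
Total length = 6 + 8 + 7 + 12 + 8 = 41 bits.

Unary([5, 7, 6, 11, 7]) = 11111011111110111111011111111111011111110 (41 bits)


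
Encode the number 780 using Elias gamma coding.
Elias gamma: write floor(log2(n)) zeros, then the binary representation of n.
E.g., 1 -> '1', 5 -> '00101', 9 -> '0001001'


num_bits = floor(log2(780)) + 1 = 10
leading_zeros = num_bits - 1 = 9
binary(780) = 1100001100

Elias gamma(780) = '000000000' + '1100001100' = 0000000001100001100 (19 bits)


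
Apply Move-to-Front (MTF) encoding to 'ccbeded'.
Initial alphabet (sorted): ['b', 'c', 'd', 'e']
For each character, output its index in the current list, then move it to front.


MTF encoding:
'c': index 1 in ['b', 'c', 'd', 'e'] -> ['c', 'b', 'd', 'e']
'c': index 0 in ['c', 'b', 'd', 'e'] -> ['c', 'b', 'd', 'e']
'b': index 1 in ['c', 'b', 'd', 'e'] -> ['b', 'c', 'd', 'e']
'e': index 3 in ['b', 'c', 'd', 'e'] -> ['e', 'b', 'c', 'd']
'd': index 3 in ['e', 'b', 'c', 'd'] -> ['d', 'e', 'b', 'c']
'e': index 1 in ['d', 'e', 'b', 'c'] -> ['e', 'd', 'b', 'c']
'd': index 1 in ['e', 'd', 'b', 'c'] -> ['d', 'e', 'b', 'c']


Output: [1, 0, 1, 3, 3, 1, 1]
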